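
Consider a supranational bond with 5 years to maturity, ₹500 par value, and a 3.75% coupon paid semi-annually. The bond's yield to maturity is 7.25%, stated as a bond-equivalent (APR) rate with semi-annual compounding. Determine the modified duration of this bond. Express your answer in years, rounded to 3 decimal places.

4.406 years

Periodic yield y = 0.03625. First find Macaulay duration:
  t   CF        PV=CF/(1+0.03625)^t    t·PV
  1        9.375         9.0470         9.0470
  2        9.375         8.7306        17.4611
  3        9.375         8.4252        25.2755
  4        9.375         8.1304        32.5217
  5        9.375         7.8460        39.2300
  6        9.375         7.5715        45.4292
  7        9.375         7.3067        51.1467
  8        9.375         7.0511        56.4085
  9        9.375         6.8044        61.2397
  10     509.375       356.7732     3,567.7317
  Σ                    427.6860     3,905.4912
P = 427.6860; Macaulay duration = 3,905.4912 / 427.6860 = 9.13168 half-year periods = 4.56584 years.
Modified duration = D_Mac / (1 + y) = 4.56584 / 1.03625 = 4.40612 years.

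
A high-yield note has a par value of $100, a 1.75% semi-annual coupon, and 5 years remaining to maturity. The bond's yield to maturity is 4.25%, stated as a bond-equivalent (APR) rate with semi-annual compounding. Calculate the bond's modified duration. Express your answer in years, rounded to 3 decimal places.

4.695 years

Periodic yield y = 0.02125. First find Macaulay duration:
  t   CF        PV=CF/(1+0.02125)^t    t·PV
  1        0.875         0.8568         0.8568
  2        0.875         0.8390         1.6779
  3        0.875         0.8215         2.4645
  4        0.875         0.8044         3.2177
  5        0.875         0.7877         3.9384
  6        0.875         0.7713         4.6277
  7        0.875         0.7552         5.2867
  8        0.875         0.7395         5.9162
  9        0.875         0.7241         6.5172
  10     100.875        81.7453       817.4531
  Σ                     88.8448       851.9562
P = 88.8448; Macaulay duration = 851.9562 / 88.8448 = 9.58926 half-year periods = 4.79463 years.
Modified duration = D_Mac / (1 + y) = 4.79463 / 1.02125 = 4.69486 years.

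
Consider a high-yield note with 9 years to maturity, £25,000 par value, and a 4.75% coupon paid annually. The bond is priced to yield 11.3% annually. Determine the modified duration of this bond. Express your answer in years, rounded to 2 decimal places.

Periodic yield y = 0.113. First find Macaulay duration:
  t   CF        PV=CF/(1+0.113)^t    t·PV
  1     1,187.50     1,066.9362     1,066.9362
  2     1,187.50       958.6129     1,917.2259
  3     1,187.50       861.2875     2,583.8624
  4     1,187.50       773.8432     3,095.3727
  5     1,187.50       695.2769     3,476.3845
  6     1,187.50       624.6872     3,748.1234
  7     1,187.50       561.2644     3,928.8505
  8     1,187.50       504.2806     4,034.2452
  9    26,187.50     9,991.6580    89,924.9222
  Σ                 16,037.8470   113,775.9230
P = 16,037.8470; Macaulay duration = 113,775.9230 / 16,037.8470 = 7.09421 years.
Modified duration = D_Mac / (1 + y) = 7.09421 / 1.113 = 6.37396 years.

6.37 years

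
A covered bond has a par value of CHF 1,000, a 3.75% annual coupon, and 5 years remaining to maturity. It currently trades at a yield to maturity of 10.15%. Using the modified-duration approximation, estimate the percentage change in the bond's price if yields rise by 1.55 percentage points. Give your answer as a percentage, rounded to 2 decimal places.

Periodic yield y = 0.1015. Modified duration first:
  t   CF        PV=CF/(1+0.1015)^t    t·PV
  1        37.50        34.0445        34.0445
  2        37.50        30.9074        61.8148
  3        37.50        28.0594        84.1781
  4        37.50        25.4738       101.8951
  5     1,037.50       639.8315     3,199.1574
  Σ                    758.3165     3,481.0898
P = 758.3165; D_Mac = 4.59055 yrs; D_mod = 4.59055/(1+0.1015) = 4.16754 yrs.
ΔP/P ≈ -D_mod · Δy = -4.16754 × (+0.0155) = -0.064597 = -6.4597%.

-6.46%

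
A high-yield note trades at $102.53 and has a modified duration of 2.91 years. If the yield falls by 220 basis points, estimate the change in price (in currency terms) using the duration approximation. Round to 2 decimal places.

Duration approximation: ΔP/P ≈ -D_mod · Δy = -2.91 × (-0.022) = +0.064020.
ΔP ≈ 102.53 × (+0.064020) = +6.5639706.

+$6.56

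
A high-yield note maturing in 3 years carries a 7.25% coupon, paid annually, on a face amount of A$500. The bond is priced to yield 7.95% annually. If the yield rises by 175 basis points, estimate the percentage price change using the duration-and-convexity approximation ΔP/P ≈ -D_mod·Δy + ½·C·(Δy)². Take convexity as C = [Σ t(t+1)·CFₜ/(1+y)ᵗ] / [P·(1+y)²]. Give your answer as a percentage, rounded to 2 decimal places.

-4.40%

With y = 0.0795:
  t   CF        PV=CF/(1+0.0795)^t    t·PV        t(t+1)·PV
  1        36.25        33.5804        33.5804          67.1607
  2        36.25        31.1073        62.2147         186.6440
  3       536.25       426.2843     1,278.8530       5,115.4119
  Σ                    490.9720     1,374.6480       5,369.2166
P = 490.9720; D_Mac = 2.79985 yrs; D_mod = 2.59365 yrs; C = 9.38445.
Duration effect: -2.59365 × (+0.0175) = -0.045389
Convexity effect: 0.5 × 9.38445 × (0.0175)² = +0.0014370
ΔP/P ≈ -0.045389 + 0.0014370 = -0.043952 = -4.3952%.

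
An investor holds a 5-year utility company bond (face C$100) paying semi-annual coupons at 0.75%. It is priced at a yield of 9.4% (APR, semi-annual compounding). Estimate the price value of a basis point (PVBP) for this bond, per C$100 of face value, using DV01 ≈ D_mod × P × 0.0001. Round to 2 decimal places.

C$0.03

Periodic yield y = 0.047.
  t   CF        PV=CF/(1+0.047)^t    t·PV
  1        0.375         0.3582         0.3582
  2        0.375         0.3421         0.6842
  3        0.375         0.3267         0.9802
  4        0.375         0.3121         1.2483
  5        0.375         0.2981         1.4903
  6        0.375         0.2847         1.7081
  7        0.375         0.2719         1.9033
  8        0.375         0.2597         2.0775
  9        0.375         0.2480         2.2323
  10     100.375        63.4101       634.1014
  Σ                     66.1115       646.7837
P = 66.1115; D_Mac = 9.78322 half-year periods = 4.89161 yrs; D_mod = 4.67202 yrs.
DV01 ≈ 4.67202 × 66.1115 × 0.0001 = 0.030887.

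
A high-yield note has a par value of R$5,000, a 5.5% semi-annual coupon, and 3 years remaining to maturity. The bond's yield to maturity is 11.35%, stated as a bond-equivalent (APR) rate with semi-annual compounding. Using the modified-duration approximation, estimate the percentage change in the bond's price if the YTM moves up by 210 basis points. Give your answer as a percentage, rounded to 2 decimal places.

-5.54%

Periodic yield y = 0.05675. Modified duration first:
  t   CF        PV=CF/(1+0.05675)^t    t·PV
  1       137.50       130.1159       130.1159
  2       137.50       123.1284       246.2568
  3       137.50       116.5161       349.5483
  4       137.50       110.2589       441.0356
  5       137.50       104.3377       521.6887
  6     5,137.50     3,689.0819    22,134.4913
  Σ                  4,273.4389    23,823.1366
P = 4,273.4389; D_Mac = 5.57470 half-year periods = 2.78735 yrs; D_mod = 2.78735/(1+0.05675) = 2.63766 yrs.
ΔP/P ≈ -D_mod · Δy = -2.63766 × (+0.021) = -0.055391 = -5.5391%.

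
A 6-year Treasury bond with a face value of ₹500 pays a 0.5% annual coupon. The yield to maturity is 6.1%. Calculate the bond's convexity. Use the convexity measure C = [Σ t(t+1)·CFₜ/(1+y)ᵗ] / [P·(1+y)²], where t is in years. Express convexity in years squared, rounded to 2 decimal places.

36.57

With y = 0.061:
  t   CF        PV=CF/(1+0.061)^t    t·PV        t(t+1)·PV
  1         2.50         2.3563         2.3563           4.7125
  2         2.50         2.2208         4.4416          13.3248
  3         2.50         2.0931         6.2794          25.1174
  4         2.50         1.9728         7.8911          39.4556
  5         2.50         1.8594         9.2968          55.7807
  6       502.50       352.2441     2,113.4648      14,794.2534
  Σ                    362.7465     2,143.7299      14,932.6445
P = 362.7465.
Convexity = Σ t(t+1)·PV / [P·(1+y)²] = 14,932.6445 / (362.7465 × 1.125721) = 36.56813.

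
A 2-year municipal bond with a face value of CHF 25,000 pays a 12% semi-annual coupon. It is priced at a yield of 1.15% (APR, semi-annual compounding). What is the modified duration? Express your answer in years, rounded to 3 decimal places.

1.843 years

Periodic yield y = 0.00575. First find Macaulay duration:
  t   CF        PV=CF/(1+0.00575)^t    t·PV
  1     1,500.00     1,491.4243     1,491.4243
  2     1,500.00     1,482.8976     2,965.7953
  3     1,500.00     1,474.4197     4,423.2592
  4    26,500.00    25,899.1618   103,596.6472
  Σ                 30,347.9035   112,477.1261
P = 30,347.9035; Macaulay duration = 112,477.1261 / 30,347.9035 = 3.70626 half-year periods = 1.85313 years.
Modified duration = D_Mac / (1 + y) = 1.85313 / 1.00575 = 1.84253 years.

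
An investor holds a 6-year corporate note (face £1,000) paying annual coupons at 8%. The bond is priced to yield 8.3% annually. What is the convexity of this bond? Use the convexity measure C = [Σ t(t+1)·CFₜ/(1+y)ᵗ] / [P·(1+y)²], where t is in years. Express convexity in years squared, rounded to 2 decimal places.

27.84

With y = 0.083:
  t   CF        PV=CF/(1+0.083)^t    t·PV        t(t+1)·PV
  1        80.00        73.8689        73.8689         147.7378
  2        80.00        68.2076       136.4153         409.2459
  3        80.00        62.9803       188.9409         755.7634
  4        80.00        58.1535       232.6142       1,163.0708
  5        80.00        53.6967       268.4836       1,610.9014
  6     1,080.00       669.3496     4,016.0977      28,112.6837
  Σ                    986.2567     4,916.4204      32,199.4030
P = 986.2567.
Convexity = Σ t(t+1)·PV / [P·(1+y)²] = 32,199.4030 / (986.2567 × 1.172889) = 27.83562.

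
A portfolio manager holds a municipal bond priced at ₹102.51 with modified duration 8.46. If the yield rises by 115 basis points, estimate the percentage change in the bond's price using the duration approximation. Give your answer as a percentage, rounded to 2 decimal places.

Duration approximation: ΔP/P ≈ -D_mod · Δy = -8.46 × (+0.0115) = -0.097290.
As a percentage: -9.7290%.

-9.73%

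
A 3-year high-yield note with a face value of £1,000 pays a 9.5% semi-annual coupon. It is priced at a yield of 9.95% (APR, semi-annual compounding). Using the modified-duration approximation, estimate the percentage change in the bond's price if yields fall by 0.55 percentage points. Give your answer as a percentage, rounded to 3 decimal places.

+1.403%

Periodic yield y = 0.04975. Modified duration first:
  t   CF        PV=CF/(1+0.04975)^t    t·PV
  1        47.50        45.2489        45.2489
  2        47.50        43.1044        86.2088
  3        47.50        41.0616       123.1848
  4        47.50        39.1156       156.4624
  5        47.50        37.2618       186.3092
  6     1,047.50       782.7782     4,696.6693
  Σ                    988.5706     5,294.0834
P = 988.5706; D_Mac = 5.35529 half-year periods = 2.67765 yrs; D_mod = 2.67765/(1+0.04975) = 2.55075 yrs.
ΔP/P ≈ -D_mod · Δy = -2.55075 × (-0.0055) = +0.014029 = +1.4029%.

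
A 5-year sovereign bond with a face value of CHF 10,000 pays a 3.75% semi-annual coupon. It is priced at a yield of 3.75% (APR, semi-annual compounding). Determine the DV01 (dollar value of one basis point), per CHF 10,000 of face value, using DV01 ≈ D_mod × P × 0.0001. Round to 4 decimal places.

Periodic yield y = 0.01875.
  t   CF        PV=CF/(1+0.01875)^t    t·PV
  1       187.50       184.0491       184.0491
  2       187.50       180.6617       361.3233
  3       187.50       177.3366       532.0098
  4       187.50       174.0727       696.2910
  5       187.50       170.8690       854.3448
  6       187.50       167.7241     1,006.3448
  7       187.50       164.6372     1,152.4603
  8       187.50       161.6070     1,292.8564
  9       187.50       158.6327     1,427.6942
  10   10,187.50     8,460.4099    84,604.0989
  Σ                 10,000.0000    92,111.4725
P = 10,000.0000; D_Mac = 9.21115 half-year periods = 4.60557 yrs; D_mod = 4.52081 yrs.
DV01 ≈ 4.52081 × 10,000.0000 × 0.0001 = 4.520808.

CHF 4.5208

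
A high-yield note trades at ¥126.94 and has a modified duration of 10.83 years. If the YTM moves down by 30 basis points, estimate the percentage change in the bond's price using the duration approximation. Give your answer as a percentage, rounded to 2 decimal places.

+3.25%

Duration approximation: ΔP/P ≈ -D_mod · Δy = -10.83 × (-0.003) = +0.032490.
As a percentage: +3.2490%.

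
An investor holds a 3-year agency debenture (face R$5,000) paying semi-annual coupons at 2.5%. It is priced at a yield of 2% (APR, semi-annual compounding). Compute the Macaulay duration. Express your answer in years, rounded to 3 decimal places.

2.910 years

Periodic yield y = 0.01. Discount each cash flow and weight by its period:
  t   CF        PV=CF/(1+0.01)^t    t·PV
  1        62.50        61.8812        61.8812
  2        62.50        61.2685       122.5370
  3        62.50        60.6619       181.9857
  4        62.50        60.0613       240.2451
  5        62.50        59.4666       297.3330
  6     5,062.50     4,769.1040    28,614.6240
  Σ                  5,072.4435    29,518.6060
Price P = Σ PV = 5,072.4435.
Macaulay duration = Σ(t·PV) / P = 29,518.6060 / 5,072.4435 = 5.81941 half-year periods.
In years: 5.81941 / 2 = 2.90970 years.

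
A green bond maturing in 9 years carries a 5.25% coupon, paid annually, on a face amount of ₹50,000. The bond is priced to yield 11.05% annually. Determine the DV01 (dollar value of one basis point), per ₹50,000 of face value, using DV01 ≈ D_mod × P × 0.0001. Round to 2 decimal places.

Periodic yield y = 0.1105.
  t   CF        PV=CF/(1+0.1105)^t    t·PV
  1     2,625.00     2,363.8001     2,363.8001
  2     2,625.00     2,128.5908     4,257.1816
  3     2,625.00     1,916.7860     5,750.3579
  4     2,625.00     1,726.0567     6,904.2268
  5     2,625.00     1,554.3059     7,771.5295
  6     2,625.00     1,399.6451     8,397.8706
  7     2,625.00     1,260.3738     8,822.6166
  8     2,625.00     1,134.9607     9,079.6852
  9    52,625.00    20,489.2019   184,402.8175
  Σ                 33,973.7209   237,750.0858
P = 33,973.7209; D_Mac = 6.99806 yrs; D_mod = 6.30172 yrs.
DV01 ≈ 6.30172 × 33,973.7209 × 0.0001 = 21.409283.

₹21.41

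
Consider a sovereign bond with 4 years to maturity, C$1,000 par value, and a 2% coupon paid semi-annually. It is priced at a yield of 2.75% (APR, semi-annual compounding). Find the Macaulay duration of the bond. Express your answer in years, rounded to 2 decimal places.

Periodic yield y = 0.01375. Discount each cash flow and weight by its period:
  t   CF        PV=CF/(1+0.01375)^t    t·PV
  1        10.00         9.8644         9.8644
  2        10.00         9.7306        19.4611
  3        10.00         9.5986        28.7958
  4        10.00         9.4684        37.8736
  5        10.00         9.3400        46.6999
  6        10.00         9.2133        55.2797
  7        10.00         9.0883        63.6183
  8     1,010.00       905.4708     7,243.7662
  Σ                    971.7743     7,505.3589
Price P = Σ PV = 971.7743.
Macaulay duration = Σ(t·PV) / P = 7,505.3589 / 971.7743 = 7.72336 half-year periods.
In years: 7.72336 / 2 = 3.86168 years.

3.86 years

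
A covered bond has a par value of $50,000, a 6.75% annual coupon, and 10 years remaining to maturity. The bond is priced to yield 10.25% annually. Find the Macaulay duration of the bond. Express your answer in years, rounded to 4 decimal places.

7.2413 years

Periodic yield y = 0.1025. Discount each cash flow and weight by its year:
  t   CF        PV=CF/(1+0.1025)^t    t·PV
  1     3,375.00     3,061.2245     3,061.2245
  2     3,375.00     2,776.6209     5,553.2417
  3     3,375.00     2,518.4770     7,555.4309
  4     3,375.00     2,284.3328     9,137.3314
  5     3,375.00     2,071.9572    10,359.7862
  6     3,375.00     1,879.3263    11,275.9577
  7     3,375.00     1,704.6043    11,932.2304
  8     3,375.00     1,546.1264    12,369.0111
  9     3,375.00     1,402.3822    12,621.4399
  10   53,375.00    20,116.4761   201,164.7615
  Σ                 39,361.5278   285,030.4152
Price P = Σ PV = 39,361.5278.
Macaulay duration = Σ(t·PV) / P = 285,030.4152 / 39,361.5278 = 7.24135 years.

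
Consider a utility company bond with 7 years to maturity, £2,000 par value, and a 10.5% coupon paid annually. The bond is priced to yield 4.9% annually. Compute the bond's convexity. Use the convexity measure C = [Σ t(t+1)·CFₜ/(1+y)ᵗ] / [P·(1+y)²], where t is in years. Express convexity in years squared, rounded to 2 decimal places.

36.80

With y = 0.049:
  t   CF        PV=CF/(1+0.049)^t    t·PV        t(t+1)·PV
  1       210.00       200.1907       200.1907         400.3813
  2       210.00       190.8395       381.6790       1,145.0371
  3       210.00       181.9252       545.7756       2,183.1022
  4       210.00       173.4273       693.7090       3,468.5450
  5       210.00       165.3263       826.6313       4,959.7879
  6       210.00       157.6037       945.6221       6,619.3547
  7     2,210.00     1,581.1164    11,067.8151      88,542.5210
  Σ                  2,650.4290    14,661.4228     107,318.7294
P = 2,650.4290.
Convexity = Σ t(t+1)·PV / [P·(1+y)²] = 107,318.7294 / (2,650.4290 × 1.100401) = 36.79666.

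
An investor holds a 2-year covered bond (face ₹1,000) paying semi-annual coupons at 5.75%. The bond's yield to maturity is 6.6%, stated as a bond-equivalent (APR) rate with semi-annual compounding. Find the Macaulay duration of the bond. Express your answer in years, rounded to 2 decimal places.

Periodic yield y = 0.033. Discount each cash flow and weight by its period:
  t   CF        PV=CF/(1+0.033)^t    t·PV
  1        28.75        27.8316        27.8316
  2        28.75        26.9425        53.8849
  3        28.75        26.0818        78.2453
  4     1,028.75       903.4592     3,613.8369
  Σ                    984.3150     3,773.7987
Price P = Σ PV = 984.3150.
Macaulay duration = Σ(t·PV) / P = 3,773.7987 / 984.3150 = 3.83393 half-year periods.
In years: 3.83393 / 2 = 1.91697 years.

1.92 years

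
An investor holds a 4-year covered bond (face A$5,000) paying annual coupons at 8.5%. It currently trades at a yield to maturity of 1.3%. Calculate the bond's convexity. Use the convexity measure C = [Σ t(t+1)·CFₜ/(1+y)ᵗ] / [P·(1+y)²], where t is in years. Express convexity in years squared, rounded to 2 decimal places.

With y = 0.013:
  t   CF        PV=CF/(1+0.013)^t    t·PV        t(t+1)·PV
  1       425.00       419.5459       419.5459         839.0918
  2       425.00       414.1618       828.3236       2,484.9708
  3       425.00       408.8468     1,226.5404       4,906.1615
  4     5,425.00     5,151.8352    20,607.3408     103,036.7038
  Σ                  6,394.3897    23,081.7506     111,266.9279
P = 6,394.3897.
Convexity = Σ t(t+1)·PV / [P·(1+y)²] = 111,266.9279 / (6,394.3897 × 1.026169) = 16.95696.

16.96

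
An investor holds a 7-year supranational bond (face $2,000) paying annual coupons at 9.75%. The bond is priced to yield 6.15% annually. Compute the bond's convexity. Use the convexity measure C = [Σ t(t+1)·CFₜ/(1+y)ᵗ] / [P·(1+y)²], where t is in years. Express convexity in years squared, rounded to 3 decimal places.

36.036

With y = 0.0615:
  t   CF        PV=CF/(1+0.0615)^t    t·PV        t(t+1)·PV
  1       195.00       183.7023       183.7023         367.4046
  2       195.00       173.0592       346.1183       1,038.3550
  3       195.00       163.0327       489.0980       1,956.3919
  4       195.00       153.5871       614.3482       3,071.7411
  5       195.00       144.6887       723.4435       4,340.6610
  6       195.00       136.3059       817.8353       5,724.8473
  7     2,195.00     1,445.4216    10,117.9511      80,943.6086
  Σ                  2,399.7974    13,292.4968      97,443.0097
P = 2,399.7974.
Convexity = Σ t(t+1)·PV / [P·(1+y)²] = 97,443.0097 / (2,399.7974 × 1.126782) = 36.03596.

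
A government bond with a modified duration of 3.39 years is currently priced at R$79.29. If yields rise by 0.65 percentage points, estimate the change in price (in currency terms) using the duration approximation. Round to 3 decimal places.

Duration approximation: ΔP/P ≈ -D_mod · Δy = -3.39 × (+0.0065) = -0.022035.
ΔP ≈ 79.29 × (-0.022035) = -1.74715515.

-R$1.747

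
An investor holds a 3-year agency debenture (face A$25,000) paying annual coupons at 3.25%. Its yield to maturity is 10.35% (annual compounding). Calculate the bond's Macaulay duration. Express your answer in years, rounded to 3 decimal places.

Periodic yield y = 0.1035. Discount each cash flow and weight by its year:
  t   CF        PV=CF/(1+0.1035)^t    t·PV
  1       812.50       736.2936       736.2936
  2       812.50       667.2348     1,334.4696
  3    25,812.50    19,209.3671    57,628.1013
  Σ                 20,612.8955    59,698.8646
Price P = Σ PV = 20,612.8955.
Macaulay duration = Σ(t·PV) / P = 59,698.8646 / 20,612.8955 = 2.89619 years.

2.896 years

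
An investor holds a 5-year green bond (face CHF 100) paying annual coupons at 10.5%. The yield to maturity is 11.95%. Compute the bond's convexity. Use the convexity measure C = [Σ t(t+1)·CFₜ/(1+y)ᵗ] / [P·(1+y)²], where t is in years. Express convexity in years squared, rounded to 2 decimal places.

18.34

With y = 0.1195:
  t   CF        PV=CF/(1+0.1195)^t    t·PV        t(t+1)·PV
  1        10.50         9.3792         9.3792          18.7584
  2        10.50         8.3780        16.7560          50.2681
  3        10.50         7.4837        22.4511          89.8045
  4        10.50         6.6849        26.7395         133.6974
  5       110.50        62.8408       314.2041       1,885.2244
  Σ                     94.7666       389.5299       2,177.7527
P = 94.7666.
Convexity = Σ t(t+1)·PV / [P·(1+y)²] = 2,177.7527 / (94.7666 × 1.253280) = 18.33602.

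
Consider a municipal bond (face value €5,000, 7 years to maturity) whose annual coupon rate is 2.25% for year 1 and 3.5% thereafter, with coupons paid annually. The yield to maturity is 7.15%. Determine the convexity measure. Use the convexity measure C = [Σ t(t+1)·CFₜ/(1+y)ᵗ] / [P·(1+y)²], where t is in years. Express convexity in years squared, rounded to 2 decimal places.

42.37

With y = 0.0715:
  t   CF        PV=CF/(1+0.0715)^t    t·PV        t(t+1)·PV
  1       112.50       104.9930       104.9930         209.9860
  2       175.00       152.4241       304.8482         914.5447
  3       175.00       142.2530       426.7591       1,707.0363
  4       175.00       132.7606       531.0426       2,655.2129
  5       175.00       123.9017       619.5084       3,717.0502
  6       175.00       115.6339       693.8031       4,856.6218
  7     5,175.00     3,191.2816    22,338.9711     178,711.7689
  Σ                  3,963.2479    25,019.9255     192,772.2208
P = 3,963.2479.
Convexity = Σ t(t+1)·PV / [P·(1+y)²] = 192,772.2208 / (3,963.2479 × 1.148112) = 42.36516.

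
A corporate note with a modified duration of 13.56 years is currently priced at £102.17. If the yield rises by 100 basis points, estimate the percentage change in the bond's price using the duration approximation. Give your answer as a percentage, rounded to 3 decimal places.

-13.560%

Duration approximation: ΔP/P ≈ -D_mod · Δy = -13.56 × (+0.01) = -0.135600.
As a percentage: -13.5600%.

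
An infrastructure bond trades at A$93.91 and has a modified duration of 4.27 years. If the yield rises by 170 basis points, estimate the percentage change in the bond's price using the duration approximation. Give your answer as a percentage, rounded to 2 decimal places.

Duration approximation: ΔP/P ≈ -D_mod · Δy = -4.27 × (+0.017) = -0.072590.
As a percentage: -7.2590%.

-7.26%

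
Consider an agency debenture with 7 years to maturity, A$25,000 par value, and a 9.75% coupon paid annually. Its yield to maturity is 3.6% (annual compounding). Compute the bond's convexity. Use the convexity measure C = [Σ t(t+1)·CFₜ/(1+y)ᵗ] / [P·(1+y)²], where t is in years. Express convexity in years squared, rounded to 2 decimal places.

With y = 0.036:
  t   CF        PV=CF/(1+0.036)^t    t·PV        t(t+1)·PV
  1     2,437.50     2,352.7992     2,352.7992       4,705.5985
  2     2,437.50     2,271.0417     4,542.0835      13,626.2504
  3     2,437.50     2,192.1252     6,576.3757      26,305.5026
  4     2,437.50     2,115.9510     8,463.8039      42,319.0196
  5     2,437.50     2,042.4237    10,212.1186      61,272.7118
  6     2,437.50     1,971.4515    11,828.7089      82,800.9620
  7    27,437.50    21,420.3346   149,942.3419   1,199,538.7354
  Σ                 34,366.1269   193,918.2317   1,430,568.7803
P = 34,366.1269.
Convexity = Σ t(t+1)·PV / [P·(1+y)²] = 1,430,568.7803 / (34,366.1269 × 1.073296) = 38.78454.

38.78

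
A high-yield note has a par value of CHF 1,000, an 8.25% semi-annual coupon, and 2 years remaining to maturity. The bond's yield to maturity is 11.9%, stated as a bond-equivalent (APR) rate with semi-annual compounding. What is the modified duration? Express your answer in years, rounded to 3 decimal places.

Periodic yield y = 0.0595. First find Macaulay duration:
  t   CF        PV=CF/(1+0.0595)^t    t·PV
  1        41.25        38.9335        38.9335
  2        41.25        36.7470        73.4940
  3        41.25        34.6834       104.0501
  4     1,041.25       826.3255     3,305.3021
  Σ                    936.6894     3,521.7797
P = 936.6894; Macaulay duration = 3,521.7797 / 936.6894 = 3.75982 half-year periods = 1.87991 years.
Modified duration = D_Mac / (1 + y) = 1.87991 / 1.0595 = 1.77434 years.

1.774 years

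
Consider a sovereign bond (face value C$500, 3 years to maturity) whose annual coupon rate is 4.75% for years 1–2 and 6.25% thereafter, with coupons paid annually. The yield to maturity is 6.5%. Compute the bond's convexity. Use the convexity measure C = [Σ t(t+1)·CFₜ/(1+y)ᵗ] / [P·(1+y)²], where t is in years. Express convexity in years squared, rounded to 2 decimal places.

With y = 0.065:
  t   CF        PV=CF/(1+0.065)^t    t·PV        t(t+1)·PV
  1        23.75        22.3005        22.3005          44.6009
  2        23.75        20.9394        41.8788         125.6364
  3       531.25       439.7948     1,319.3845       5,277.5380
  Σ                    483.0347     1,383.5638       5,447.7753
P = 483.0347.
Convexity = Σ t(t+1)·PV / [P·(1+y)²] = 5,447.7753 / (483.0347 × 1.134225) = 9.94355.

9.94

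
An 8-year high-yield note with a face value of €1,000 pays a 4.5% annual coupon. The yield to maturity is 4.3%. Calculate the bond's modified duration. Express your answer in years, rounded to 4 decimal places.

6.6167 years

Periodic yield y = 0.043. First find Macaulay duration:
  t   CF        PV=CF/(1+0.043)^t    t·PV
  1        45.00        43.1448        43.1448
  2        45.00        41.3660        82.7321
  3        45.00        39.6606       118.9819
  4        45.00        38.0255       152.1021
  5        45.00        36.4578       182.2892
  6        45.00        34.9548       209.7287
  7        45.00        33.5137       234.5959
  8     1,045.00       746.1769     5,969.4155
  Σ                  1,013.3002     6,992.9902
P = 1,013.3002; Macaulay duration = 6,992.9902 / 1,013.3002 = 6.90120 years.
Modified duration = D_Mac / (1 + y) = 6.90120 / 1.043 = 6.61669 years.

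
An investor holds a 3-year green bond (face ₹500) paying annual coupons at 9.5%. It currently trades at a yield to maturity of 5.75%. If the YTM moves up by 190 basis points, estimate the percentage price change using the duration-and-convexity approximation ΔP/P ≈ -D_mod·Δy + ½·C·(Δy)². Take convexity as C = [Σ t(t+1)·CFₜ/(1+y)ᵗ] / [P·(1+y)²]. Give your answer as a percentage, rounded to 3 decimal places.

-4.785%

With y = 0.0575:
  t   CF        PV=CF/(1+0.0575)^t    t·PV        t(t+1)·PV
  1        47.50        44.9173        44.9173          89.8345
  2        47.50        42.4749        84.9499         254.8497
  3       547.50       462.9595     1,388.8785       5,555.5139
  Σ                    550.3517     1,518.7456       5,900.1981
P = 550.3517; D_Mac = 2.75959 yrs; D_mod = 2.60954 yrs; C = 9.58662.
Duration effect: -2.60954 × (+0.019) = -0.049581
Convexity effect: 0.5 × 9.58662 × (0.019)² = +0.0017304
ΔP/P ≈ -0.049581 + 0.0017304 = -0.047851 = -4.7851%.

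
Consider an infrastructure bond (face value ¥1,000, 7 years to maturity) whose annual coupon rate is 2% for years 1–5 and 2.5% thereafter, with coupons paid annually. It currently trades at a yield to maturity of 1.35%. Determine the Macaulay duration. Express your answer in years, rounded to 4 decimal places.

6.6104 years

Periodic yield y = 0.0135. Discount each cash flow and weight by its year:
  t   CF        PV=CF/(1+0.0135)^t    t·PV
  1        20.00        19.7336        19.7336
  2        20.00        19.4707        38.9415
  3        20.00        19.2114        57.6342
  4        20.00        18.9555        75.8220
  5        20.00        18.7030        93.5150
  6        25.00        23.0673       138.4040
  7     1,025.00       933.1632     6,532.1423
  Σ                  1,052.3047     6,956.1925
Price P = Σ PV = 1,052.3047.
Macaulay duration = Σ(t·PV) / P = 6,956.1925 / 1,052.3047 = 6.61044 years.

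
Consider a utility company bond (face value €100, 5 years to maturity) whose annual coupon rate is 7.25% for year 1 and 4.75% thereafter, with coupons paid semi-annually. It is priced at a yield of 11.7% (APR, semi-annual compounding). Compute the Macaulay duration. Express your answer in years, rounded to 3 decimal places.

Periodic yield y = 0.0585. Discount each cash flow and weight by its period:
  t   CF        PV=CF/(1+0.0585)^t    t·PV
  1        3.625         3.4247         3.4247
  2        3.625         3.2354         6.4708
  3        2.375         2.0026         6.0078
  4        2.375         1.8919         7.5676
  5        2.375         1.7873         8.9367
  6        2.375         1.6886        10.1314
  7        2.375         1.5952        11.1667
  8        2.375         1.5071        12.0567
  9        2.375         1.4238        12.8141
  10     102.375        57.9809       579.8095
  Σ                     76.5375       658.3859
Price P = Σ PV = 76.5375.
Macaulay duration = Σ(t·PV) / P = 658.3859 / 76.5375 = 8.60213 half-year periods.
In years: 8.60213 / 2 = 4.30107 years.

4.301 years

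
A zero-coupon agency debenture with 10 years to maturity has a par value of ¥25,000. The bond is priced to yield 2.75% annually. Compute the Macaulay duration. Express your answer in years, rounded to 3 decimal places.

A zero-coupon bond has a single cash flow at maturity, so its Macaulay duration equals its maturity: 10 years.

10.000 years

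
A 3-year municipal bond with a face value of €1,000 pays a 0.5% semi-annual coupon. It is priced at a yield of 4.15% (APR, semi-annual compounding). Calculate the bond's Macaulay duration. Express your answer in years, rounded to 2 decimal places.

Periodic yield y = 0.02075. Discount each cash flow and weight by its period:
  t   CF        PV=CF/(1+0.02075)^t    t·PV
  1         2.50         2.4492         2.4492
  2         2.50         2.3994         4.7988
  3         2.50         2.3506         7.0519
  4         2.50         2.3028         9.2113
  5         2.50         2.2560        11.2801
  6     1,002.50       886.2741     5,317.6445
  Σ                    898.0321     5,352.4357
Price P = Σ PV = 898.0321.
Macaulay duration = Σ(t·PV) / P = 5,352.4357 / 898.0321 = 5.96018 half-year periods.
In years: 5.96018 / 2 = 2.98009 years.

2.98 years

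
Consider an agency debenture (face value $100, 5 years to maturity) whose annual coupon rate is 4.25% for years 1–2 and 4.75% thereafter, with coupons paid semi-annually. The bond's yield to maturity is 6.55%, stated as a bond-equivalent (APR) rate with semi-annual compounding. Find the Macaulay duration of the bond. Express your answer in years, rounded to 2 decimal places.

4.52 years

Periodic yield y = 0.03275. Discount each cash flow and weight by its period:
  t   CF        PV=CF/(1+0.03275)^t    t·PV
  1        2.125         2.0576         2.0576
  2        2.125         1.9924         3.9847
  3        2.125         1.9292         5.7875
  4        2.125         1.8680         7.4720
  5        2.375         2.0216        10.1078
  6        2.375         1.9575        11.7447
  7        2.375         1.8954        13.2677
  8        2.375         1.8353        14.6822
  9        2.375         1.7771        15.9937
  10     102.375        74.1723       741.7232
  Σ                     91.5063       826.8213
Price P = Σ PV = 91.5063.
Macaulay duration = Σ(t·PV) / P = 826.8213 / 91.5063 = 9.03568 half-year periods.
In years: 9.03568 / 2 = 4.51784 years.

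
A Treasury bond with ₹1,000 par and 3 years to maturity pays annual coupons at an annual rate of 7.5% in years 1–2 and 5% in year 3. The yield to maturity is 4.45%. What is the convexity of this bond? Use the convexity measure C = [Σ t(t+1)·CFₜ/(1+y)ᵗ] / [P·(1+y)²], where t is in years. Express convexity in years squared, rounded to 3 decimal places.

With y = 0.0445:
  t   CF        PV=CF/(1+0.0445)^t    t·PV        t(t+1)·PV
  1        75.00        71.8047        71.8047         143.6094
  2        75.00        68.7455       137.4910         412.4731
  3     1,050.00       921.4334     2,764.3003      11,057.2012
  Σ                  1,061.9836     2,973.5960      11,613.2837
P = 1,061.9836.
Convexity = Σ t(t+1)·PV / [P·(1+y)²] = 11,613.2837 / (1,061.9836 × 1.090980) = 10.02352.

10.024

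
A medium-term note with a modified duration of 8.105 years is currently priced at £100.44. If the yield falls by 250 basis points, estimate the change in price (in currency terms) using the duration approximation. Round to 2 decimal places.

Duration approximation: ΔP/P ≈ -D_mod · Δy = -8.105 × (-0.025) = +0.202625.
ΔP ≈ 100.44 × (+0.202625) = +20.351655.

+£20.35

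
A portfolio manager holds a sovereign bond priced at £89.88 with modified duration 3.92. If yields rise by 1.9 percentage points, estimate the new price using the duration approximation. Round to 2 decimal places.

£83.19

Duration approximation: ΔP/P ≈ -D_mod · Δy = -3.92 × (+0.019) = -0.074480.
New price ≈ 89.88 × (1 - 0.074480) = 83.1857376.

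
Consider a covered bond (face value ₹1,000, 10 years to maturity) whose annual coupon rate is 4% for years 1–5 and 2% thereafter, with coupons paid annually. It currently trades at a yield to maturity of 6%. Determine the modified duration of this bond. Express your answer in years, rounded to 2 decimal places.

Periodic yield y = 0.06. First find Macaulay duration:
  t   CF        PV=CF/(1+0.06)^t    t·PV
  1        40.00        37.7358        37.7358
  2        40.00        35.5999        71.1997
  3        40.00        33.5848       100.7543
  4        40.00        31.6837       126.7350
  5        40.00        29.8903       149.4516
  6        20.00        14.0992        84.5953
  7        20.00        13.3011        93.1080
  8        20.00        12.5482       100.3860
  9        20.00        11.8380       106.5417
  10    1,020.00       569.5627     5,695.6267
  Σ                    789.8438     6,566.1342
P = 789.8438; Macaulay duration = 6,566.1342 / 789.8438 = 8.31321 years.
Modified duration = D_Mac / (1 + y) = 8.31321 / 1.06 = 7.84265 years.

7.84 years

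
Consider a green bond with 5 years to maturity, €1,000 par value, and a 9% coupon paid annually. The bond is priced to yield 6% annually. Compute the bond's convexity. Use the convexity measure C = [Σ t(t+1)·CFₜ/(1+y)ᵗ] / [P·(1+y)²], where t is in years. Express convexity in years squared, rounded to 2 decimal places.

21.66

With y = 0.06:
  t   CF        PV=CF/(1+0.06)^t    t·PV        t(t+1)·PV
  1        90.00        84.9057        84.9057         169.8113
  2        90.00        80.0997       160.1994         480.5981
  3        90.00        75.5657       226.6972         906.7888
  4        90.00        71.2884       285.1537       1,425.7686
  5     1,090.00       814.5114     4,072.5570      24,435.3423
  Σ                  1,126.3709     4,829.5130      27,418.3091
P = 1,126.3709.
Convexity = Σ t(t+1)·PV / [P·(1+y)²] = 27,418.3091 / (1,126.3709 × 1.123600) = 21.66444.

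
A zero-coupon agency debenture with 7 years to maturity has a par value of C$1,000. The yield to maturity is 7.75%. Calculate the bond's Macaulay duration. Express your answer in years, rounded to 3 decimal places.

7.000 years

A zero-coupon bond has a single cash flow at maturity, so its Macaulay duration equals its maturity: 7 years.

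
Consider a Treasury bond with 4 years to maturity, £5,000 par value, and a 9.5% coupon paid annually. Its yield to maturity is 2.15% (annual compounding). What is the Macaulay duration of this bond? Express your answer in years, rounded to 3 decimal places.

Periodic yield y = 0.0215. Discount each cash flow and weight by its year:
  t   CF        PV=CF/(1+0.0215)^t    t·PV
  1       475.00       465.0024       465.0024
  2       475.00       455.2153       910.4306
  3       475.00       445.6342     1,336.9025
  4     5,475.00     5,028.4095    20,113.6381
  Σ                  6,394.2615    22,825.9737
Price P = Σ PV = 6,394.2615.
Macaulay duration = Σ(t·PV) / P = 22,825.9737 / 6,394.2615 = 3.56976 years.

3.570 years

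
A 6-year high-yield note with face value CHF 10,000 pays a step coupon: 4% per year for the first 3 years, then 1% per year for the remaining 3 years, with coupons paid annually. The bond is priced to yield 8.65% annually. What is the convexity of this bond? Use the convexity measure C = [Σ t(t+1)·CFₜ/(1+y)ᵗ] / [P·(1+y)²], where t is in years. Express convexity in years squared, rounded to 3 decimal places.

With y = 0.0865:
  t   CF        PV=CF/(1+0.0865)^t    t·PV        t(t+1)·PV
  1       400.00       368.1546       368.1546         736.3092
  2       400.00       338.8446       677.6891       2,033.0674
  3       400.00       311.8680       935.6040       3,742.4159
  4       100.00        71.7598       287.0391       1,435.1955
  5       100.00        66.0467       330.2337       1,981.4020
  6    10,100.00     6,139.6412    36,837.8470     257,864.9293
  Σ                  7,296.3149    39,436.5675     267,793.3193
P = 7,296.3149.
Convexity = Σ t(t+1)·PV / [P·(1+y)²] = 267,793.3193 / (7,296.3149 × 1.180482) = 31.09114.

31.091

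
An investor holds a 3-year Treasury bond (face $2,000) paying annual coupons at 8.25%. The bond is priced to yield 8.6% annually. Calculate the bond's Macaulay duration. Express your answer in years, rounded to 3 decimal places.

2.776 years

Periodic yield y = 0.086. Discount each cash flow and weight by its year:
  t   CF        PV=CF/(1+0.086)^t    t·PV
  1       165.00       151.9337       151.9337
  2       165.00       139.9021       279.8042
  3     2,165.00     1,690.3180     5,070.9541
  Σ                  1,982.1539     5,502.6920
Price P = Σ PV = 1,982.1539.
Macaulay duration = Σ(t·PV) / P = 5,502.6920 / 1,982.1539 = 2.77612 years.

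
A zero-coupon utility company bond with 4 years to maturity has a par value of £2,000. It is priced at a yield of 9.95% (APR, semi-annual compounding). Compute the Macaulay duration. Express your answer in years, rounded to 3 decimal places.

4.000 years

A zero-coupon bond has a single cash flow at maturity, so its Macaulay duration equals its maturity: 4 years.
(Equivalently: 8 semi-annual periods ÷ 2 = 4 years.)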